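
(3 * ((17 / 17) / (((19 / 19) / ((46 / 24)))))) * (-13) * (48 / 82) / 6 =-299 / 41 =-7.29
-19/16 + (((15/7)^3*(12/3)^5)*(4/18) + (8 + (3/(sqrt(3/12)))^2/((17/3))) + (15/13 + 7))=2741505055/1212848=2260.39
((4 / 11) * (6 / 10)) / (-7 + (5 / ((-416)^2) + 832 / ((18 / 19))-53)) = 18690048 / 70091143595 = 0.00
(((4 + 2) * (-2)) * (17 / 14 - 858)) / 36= 11995 / 42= 285.60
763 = 763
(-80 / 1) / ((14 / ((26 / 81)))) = -1040 / 567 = -1.83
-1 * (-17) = 17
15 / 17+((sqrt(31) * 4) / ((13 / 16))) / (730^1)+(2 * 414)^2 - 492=32 * sqrt(31) / 4745+11646579 / 17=685092.92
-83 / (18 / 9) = -83 / 2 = -41.50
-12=-12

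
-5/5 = -1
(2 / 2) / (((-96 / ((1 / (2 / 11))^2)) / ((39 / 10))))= -1573 / 1280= -1.23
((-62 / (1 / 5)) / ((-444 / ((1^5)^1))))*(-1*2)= -155 / 111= -1.40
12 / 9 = 4 / 3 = 1.33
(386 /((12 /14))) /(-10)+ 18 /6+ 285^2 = 2435489 /30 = 81182.97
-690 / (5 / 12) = -1656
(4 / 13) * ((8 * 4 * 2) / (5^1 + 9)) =128 / 91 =1.41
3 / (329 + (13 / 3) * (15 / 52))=12 / 1321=0.01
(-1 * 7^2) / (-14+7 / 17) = 119 / 33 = 3.61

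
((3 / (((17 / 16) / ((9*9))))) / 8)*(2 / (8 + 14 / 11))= 1782 / 289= 6.17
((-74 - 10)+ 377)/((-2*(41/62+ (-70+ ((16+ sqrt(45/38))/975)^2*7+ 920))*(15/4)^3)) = -555663377830266190160/170147507114430459437043+ 4050506445440*sqrt(190)/56715835704810153145681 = -0.00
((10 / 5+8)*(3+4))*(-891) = -62370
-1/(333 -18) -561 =-176716/315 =-561.00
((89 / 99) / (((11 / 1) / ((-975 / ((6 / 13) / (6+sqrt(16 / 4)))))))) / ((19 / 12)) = -6016400 / 6897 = -872.32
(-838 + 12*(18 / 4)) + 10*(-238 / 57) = -47068 / 57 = -825.75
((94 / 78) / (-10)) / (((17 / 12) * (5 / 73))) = -6862 / 5525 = -1.24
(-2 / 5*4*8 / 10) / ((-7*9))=32 / 1575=0.02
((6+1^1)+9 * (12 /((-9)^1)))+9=4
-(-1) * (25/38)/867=25/32946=0.00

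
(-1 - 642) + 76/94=-30183/47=-642.19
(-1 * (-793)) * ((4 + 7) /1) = 8723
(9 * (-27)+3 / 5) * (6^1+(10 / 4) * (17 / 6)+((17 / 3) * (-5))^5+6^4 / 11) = 19718122728001 / 4455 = 4426065707.74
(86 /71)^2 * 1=7396 /5041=1.47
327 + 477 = 804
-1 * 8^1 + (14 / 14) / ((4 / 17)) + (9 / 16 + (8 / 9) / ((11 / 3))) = -1555 / 528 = -2.95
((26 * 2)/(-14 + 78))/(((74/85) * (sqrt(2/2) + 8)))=1105/10656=0.10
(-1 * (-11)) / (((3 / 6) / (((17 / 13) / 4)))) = 187 / 26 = 7.19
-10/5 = -2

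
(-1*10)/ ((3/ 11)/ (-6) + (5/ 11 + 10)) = -220/ 229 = -0.96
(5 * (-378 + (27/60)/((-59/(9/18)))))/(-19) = 892089/8968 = 99.47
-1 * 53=-53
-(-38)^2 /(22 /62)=-44764 /11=-4069.45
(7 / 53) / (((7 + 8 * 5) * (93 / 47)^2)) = 329 / 458397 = 0.00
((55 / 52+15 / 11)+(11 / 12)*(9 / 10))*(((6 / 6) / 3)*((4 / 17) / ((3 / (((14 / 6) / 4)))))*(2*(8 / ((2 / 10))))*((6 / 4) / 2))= 129983 / 43758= 2.97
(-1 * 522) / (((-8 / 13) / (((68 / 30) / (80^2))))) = 0.30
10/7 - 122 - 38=-1110/7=-158.57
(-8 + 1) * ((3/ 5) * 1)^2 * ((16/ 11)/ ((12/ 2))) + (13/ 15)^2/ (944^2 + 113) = -1347566629/ 2205841275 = -0.61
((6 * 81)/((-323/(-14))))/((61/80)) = 544320/19703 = 27.63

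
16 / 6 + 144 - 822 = -2026 / 3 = -675.33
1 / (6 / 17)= 17 / 6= 2.83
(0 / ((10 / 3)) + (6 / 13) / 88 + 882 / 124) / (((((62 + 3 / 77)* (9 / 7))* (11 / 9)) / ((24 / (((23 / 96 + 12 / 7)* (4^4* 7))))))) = 55662579 / 111218668132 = 0.00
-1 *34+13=-21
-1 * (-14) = 14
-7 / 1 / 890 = -7 / 890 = -0.01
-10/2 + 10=5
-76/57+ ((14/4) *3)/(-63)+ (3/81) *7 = -67/54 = -1.24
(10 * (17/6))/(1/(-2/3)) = -170/9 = -18.89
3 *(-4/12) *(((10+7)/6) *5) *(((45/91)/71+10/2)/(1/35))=-6874375/2769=-2482.62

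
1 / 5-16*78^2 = -486719 / 5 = -97343.80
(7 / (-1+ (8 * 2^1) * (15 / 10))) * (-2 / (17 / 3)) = -42 / 391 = -0.11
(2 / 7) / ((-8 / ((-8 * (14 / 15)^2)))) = 56 / 225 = 0.25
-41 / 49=-0.84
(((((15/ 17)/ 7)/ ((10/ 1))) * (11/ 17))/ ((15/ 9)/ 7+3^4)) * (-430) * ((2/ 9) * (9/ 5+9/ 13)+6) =-906741/ 3204721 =-0.28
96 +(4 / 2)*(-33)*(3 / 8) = 285 / 4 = 71.25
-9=-9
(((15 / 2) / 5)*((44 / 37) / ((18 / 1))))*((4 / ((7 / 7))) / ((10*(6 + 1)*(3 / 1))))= 22 / 11655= 0.00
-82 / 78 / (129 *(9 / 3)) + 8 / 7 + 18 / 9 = 331759 / 105651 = 3.14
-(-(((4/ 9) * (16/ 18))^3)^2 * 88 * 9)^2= -9.07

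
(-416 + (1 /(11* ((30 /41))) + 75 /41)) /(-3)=5602049 /40590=138.02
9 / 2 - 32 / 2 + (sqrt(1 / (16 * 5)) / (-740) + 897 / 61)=3.20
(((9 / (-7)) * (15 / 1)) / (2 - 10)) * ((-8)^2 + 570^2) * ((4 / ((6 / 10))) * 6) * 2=438701400 / 7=62671628.57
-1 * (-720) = 720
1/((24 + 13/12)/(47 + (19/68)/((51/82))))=164554/86989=1.89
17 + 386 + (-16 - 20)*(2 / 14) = 2785 / 7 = 397.86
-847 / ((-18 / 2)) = 847 / 9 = 94.11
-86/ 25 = -3.44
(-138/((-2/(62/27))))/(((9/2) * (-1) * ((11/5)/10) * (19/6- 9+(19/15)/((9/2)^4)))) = 346518000/12623237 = 27.45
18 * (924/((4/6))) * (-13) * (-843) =273405132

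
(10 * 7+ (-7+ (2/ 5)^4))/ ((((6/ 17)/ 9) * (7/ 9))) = 18080469/ 8750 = 2066.34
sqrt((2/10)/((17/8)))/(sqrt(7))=2 * sqrt(1190)/595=0.12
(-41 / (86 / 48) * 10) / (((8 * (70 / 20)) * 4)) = -615 / 301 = -2.04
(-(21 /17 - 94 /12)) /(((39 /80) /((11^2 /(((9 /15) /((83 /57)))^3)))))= 23408.93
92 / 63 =1.46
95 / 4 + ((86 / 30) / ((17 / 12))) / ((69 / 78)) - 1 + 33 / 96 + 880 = 905.38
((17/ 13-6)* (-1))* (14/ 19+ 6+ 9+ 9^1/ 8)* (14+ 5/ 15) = 6722749/ 5928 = 1134.07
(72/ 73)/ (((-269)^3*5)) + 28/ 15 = 7957336516/ 4262858871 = 1.87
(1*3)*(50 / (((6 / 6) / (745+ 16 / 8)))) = 112050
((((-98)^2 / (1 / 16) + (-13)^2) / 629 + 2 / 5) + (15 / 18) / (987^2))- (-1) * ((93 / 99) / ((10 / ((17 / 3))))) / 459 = 13112126500568 / 53525715705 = 244.97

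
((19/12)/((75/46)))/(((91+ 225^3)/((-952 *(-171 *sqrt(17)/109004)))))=8303 *sqrt(17)/65211849100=0.00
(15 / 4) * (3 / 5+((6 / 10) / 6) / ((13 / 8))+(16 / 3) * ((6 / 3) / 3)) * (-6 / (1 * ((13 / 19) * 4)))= -46873 / 1352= -34.67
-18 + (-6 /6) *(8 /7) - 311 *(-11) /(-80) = -34667 /560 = -61.91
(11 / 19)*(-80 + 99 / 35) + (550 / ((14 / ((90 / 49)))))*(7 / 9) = 53273 / 4655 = 11.44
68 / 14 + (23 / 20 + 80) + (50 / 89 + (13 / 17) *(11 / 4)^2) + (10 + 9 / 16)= 43598711 / 423640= 102.91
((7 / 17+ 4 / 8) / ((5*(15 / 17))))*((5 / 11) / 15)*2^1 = 31 / 2475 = 0.01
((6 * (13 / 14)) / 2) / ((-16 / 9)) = -351 / 224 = -1.57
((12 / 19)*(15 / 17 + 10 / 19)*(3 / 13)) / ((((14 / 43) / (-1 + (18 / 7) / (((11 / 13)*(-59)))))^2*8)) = 111689150085 / 417234971384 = 0.27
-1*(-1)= 1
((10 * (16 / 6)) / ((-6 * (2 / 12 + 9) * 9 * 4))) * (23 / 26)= -46 / 3861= -0.01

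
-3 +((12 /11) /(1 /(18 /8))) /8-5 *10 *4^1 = -17837 /88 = -202.69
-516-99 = -615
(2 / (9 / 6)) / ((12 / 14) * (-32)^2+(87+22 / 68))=952 / 689037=0.00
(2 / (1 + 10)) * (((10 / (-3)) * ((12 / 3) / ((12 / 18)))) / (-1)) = 40 / 11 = 3.64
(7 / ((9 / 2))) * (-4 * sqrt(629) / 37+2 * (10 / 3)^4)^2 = 207224984288 / 2184813 - 2240000 * sqrt(629) / 26973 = 92765.14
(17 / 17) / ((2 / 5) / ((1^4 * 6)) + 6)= 0.16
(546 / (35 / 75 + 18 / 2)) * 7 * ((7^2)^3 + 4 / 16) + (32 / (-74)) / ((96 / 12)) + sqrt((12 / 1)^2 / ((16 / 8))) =6 * sqrt(2) + 499117530617 / 10508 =47498821.83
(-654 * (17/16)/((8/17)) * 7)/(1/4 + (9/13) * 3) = -8599773/1936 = -4442.03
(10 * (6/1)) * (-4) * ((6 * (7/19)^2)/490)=-144/361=-0.40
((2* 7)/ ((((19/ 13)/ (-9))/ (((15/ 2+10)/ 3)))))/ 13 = -735/ 19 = -38.68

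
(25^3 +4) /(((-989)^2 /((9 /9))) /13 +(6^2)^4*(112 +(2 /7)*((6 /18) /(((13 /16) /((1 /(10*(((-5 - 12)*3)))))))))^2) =935086586525 /1260568507261240381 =0.00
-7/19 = -0.37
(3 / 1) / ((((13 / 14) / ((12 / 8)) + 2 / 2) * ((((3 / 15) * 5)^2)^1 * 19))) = 63 / 646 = 0.10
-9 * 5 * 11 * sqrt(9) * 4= -5940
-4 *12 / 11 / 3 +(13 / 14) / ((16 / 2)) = -1649 / 1232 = -1.34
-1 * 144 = -144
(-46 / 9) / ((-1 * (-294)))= -0.02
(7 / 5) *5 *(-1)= -7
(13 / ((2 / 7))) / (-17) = -91 / 34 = -2.68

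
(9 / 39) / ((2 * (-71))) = -0.00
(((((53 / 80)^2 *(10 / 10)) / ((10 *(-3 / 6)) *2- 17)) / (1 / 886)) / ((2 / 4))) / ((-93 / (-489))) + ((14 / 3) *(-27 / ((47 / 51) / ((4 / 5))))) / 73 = -702811722271 / 4594795200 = -152.96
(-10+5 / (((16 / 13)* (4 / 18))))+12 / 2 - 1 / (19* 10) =43399 / 3040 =14.28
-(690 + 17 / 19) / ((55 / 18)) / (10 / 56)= -6616008 / 5225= -1266.22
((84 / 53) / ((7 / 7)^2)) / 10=42 / 265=0.16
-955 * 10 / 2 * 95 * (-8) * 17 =61693000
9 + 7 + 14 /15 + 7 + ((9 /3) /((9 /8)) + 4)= 153 /5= 30.60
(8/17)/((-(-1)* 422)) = 4/3587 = 0.00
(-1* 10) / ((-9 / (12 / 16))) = 5 / 6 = 0.83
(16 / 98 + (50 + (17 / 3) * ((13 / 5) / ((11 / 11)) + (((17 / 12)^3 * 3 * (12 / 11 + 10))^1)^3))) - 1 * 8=112111445946833957513 / 23369146859520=4797412.87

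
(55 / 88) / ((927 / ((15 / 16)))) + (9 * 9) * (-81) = -259500647 / 39552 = -6561.00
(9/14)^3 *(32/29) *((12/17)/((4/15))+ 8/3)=263412/169099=1.56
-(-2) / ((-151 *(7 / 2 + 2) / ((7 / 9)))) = -28 / 14949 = -0.00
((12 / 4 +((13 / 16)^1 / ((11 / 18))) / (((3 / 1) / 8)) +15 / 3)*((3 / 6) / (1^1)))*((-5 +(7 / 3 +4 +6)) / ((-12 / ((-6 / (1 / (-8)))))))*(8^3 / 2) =-130048 / 3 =-43349.33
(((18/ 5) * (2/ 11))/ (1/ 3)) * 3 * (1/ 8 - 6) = -3807/ 110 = -34.61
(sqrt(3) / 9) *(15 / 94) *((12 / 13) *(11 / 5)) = 22 *sqrt(3) / 611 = 0.06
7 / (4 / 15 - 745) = -105 / 11171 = -0.01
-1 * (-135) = 135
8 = 8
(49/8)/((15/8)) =49/15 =3.27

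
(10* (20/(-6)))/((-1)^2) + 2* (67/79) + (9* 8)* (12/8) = 18098/237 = 76.36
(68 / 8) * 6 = 51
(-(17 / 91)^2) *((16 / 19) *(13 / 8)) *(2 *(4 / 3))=-4624 / 36309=-0.13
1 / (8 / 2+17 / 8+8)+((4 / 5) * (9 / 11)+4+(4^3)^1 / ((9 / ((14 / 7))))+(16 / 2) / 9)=1109552 / 55935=19.84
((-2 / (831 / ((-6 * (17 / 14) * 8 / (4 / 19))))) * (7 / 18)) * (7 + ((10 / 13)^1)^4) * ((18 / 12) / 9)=67806421 / 213607719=0.32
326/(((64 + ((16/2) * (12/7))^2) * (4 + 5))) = 7987/55584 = 0.14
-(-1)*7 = 7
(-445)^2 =198025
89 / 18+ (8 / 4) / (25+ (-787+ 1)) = 67693 / 13698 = 4.94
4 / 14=2 / 7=0.29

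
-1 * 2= -2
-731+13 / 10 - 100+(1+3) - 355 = -11807 / 10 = -1180.70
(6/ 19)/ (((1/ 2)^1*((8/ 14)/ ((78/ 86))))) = 819/ 817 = 1.00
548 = 548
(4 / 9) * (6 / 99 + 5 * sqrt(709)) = 8 / 297 + 20 * sqrt(709) / 9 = 59.20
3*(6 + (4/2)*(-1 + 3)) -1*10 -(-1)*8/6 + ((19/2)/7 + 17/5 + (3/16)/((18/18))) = 44147/1680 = 26.28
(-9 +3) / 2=-3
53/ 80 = 0.66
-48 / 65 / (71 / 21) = -1008 / 4615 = -0.22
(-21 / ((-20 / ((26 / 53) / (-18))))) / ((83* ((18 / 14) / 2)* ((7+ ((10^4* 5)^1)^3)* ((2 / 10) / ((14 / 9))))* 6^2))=-4459 / 4810306500000269377164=-0.00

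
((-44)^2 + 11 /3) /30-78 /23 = 126817 /2070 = 61.26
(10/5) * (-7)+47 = 33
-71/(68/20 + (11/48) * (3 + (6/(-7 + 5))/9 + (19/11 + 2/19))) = -971280/60617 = -16.02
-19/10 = -1.90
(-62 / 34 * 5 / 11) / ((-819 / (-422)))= -65410 / 153153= -0.43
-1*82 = -82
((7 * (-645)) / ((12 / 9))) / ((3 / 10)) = -11287.50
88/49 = 1.80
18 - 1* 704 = -686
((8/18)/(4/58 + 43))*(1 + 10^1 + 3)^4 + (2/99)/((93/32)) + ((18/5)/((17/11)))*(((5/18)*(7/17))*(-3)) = 1314845424703/3323367927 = 395.64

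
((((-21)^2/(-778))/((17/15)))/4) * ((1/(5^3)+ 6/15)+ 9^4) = -135636606/165325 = -820.42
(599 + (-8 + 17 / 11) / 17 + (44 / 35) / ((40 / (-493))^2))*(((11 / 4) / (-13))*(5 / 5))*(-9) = 1503.25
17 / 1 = 17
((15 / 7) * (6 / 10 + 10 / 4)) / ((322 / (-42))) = -279 / 322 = -0.87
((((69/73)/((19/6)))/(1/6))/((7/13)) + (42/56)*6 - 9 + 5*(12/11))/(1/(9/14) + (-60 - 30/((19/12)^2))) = -0.06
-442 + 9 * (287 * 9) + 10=22815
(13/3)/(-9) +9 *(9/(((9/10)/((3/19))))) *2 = 14333/513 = 27.94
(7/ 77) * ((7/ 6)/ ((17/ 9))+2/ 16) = 101/ 1496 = 0.07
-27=-27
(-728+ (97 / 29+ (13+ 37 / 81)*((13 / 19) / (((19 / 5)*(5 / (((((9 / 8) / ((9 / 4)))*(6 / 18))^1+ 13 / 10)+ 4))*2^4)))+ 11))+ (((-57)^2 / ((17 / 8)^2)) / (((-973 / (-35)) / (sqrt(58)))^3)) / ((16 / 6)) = -7260376019 / 10175868+ 565326000*sqrt(58) / 776143891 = -707.94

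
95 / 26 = 3.65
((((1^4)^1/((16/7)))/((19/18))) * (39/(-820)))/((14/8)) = -0.01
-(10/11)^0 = -1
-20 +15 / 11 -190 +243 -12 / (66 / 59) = 260 / 11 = 23.64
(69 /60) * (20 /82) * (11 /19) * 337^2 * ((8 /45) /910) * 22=1264250108 /15950025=79.26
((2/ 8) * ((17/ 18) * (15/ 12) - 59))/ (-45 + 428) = -4163/ 110304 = -0.04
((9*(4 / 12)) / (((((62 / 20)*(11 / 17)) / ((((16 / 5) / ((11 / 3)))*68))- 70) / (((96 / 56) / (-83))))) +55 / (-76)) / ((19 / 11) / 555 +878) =-1512899415420195 / 1837760031107571676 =-0.00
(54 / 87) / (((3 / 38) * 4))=57 / 29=1.97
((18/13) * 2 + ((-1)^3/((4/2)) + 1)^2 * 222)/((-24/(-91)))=3535/16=220.94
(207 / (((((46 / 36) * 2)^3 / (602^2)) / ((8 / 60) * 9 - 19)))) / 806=-105809102658 / 1065935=-99264.12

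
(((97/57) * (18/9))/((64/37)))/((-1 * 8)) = -3589/14592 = -0.25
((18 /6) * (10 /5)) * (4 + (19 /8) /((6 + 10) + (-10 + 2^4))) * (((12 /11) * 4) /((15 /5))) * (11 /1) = 4338 /11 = 394.36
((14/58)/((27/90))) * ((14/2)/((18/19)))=4655/783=5.95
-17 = -17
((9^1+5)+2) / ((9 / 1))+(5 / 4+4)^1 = 253 / 36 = 7.03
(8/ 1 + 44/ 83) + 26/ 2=1787/ 83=21.53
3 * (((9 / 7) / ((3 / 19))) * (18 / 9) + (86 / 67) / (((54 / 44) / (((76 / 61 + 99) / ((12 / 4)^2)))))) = 194205134 / 2317329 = 83.81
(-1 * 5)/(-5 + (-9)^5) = 5/59054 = 0.00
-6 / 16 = -3 / 8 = -0.38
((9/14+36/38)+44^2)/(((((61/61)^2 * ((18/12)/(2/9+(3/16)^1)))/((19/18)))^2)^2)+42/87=1287041984015490985/92775020416598016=13.87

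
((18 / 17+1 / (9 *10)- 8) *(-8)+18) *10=734.41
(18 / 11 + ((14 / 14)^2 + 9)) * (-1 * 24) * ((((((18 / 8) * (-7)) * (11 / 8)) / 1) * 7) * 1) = 42336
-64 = -64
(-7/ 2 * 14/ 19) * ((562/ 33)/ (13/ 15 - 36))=1.25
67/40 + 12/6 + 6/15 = 163/40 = 4.08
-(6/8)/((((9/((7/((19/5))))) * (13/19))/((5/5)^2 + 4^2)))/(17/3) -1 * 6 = -347/52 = -6.67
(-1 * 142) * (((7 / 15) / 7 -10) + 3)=14768 / 15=984.53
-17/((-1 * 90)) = 17/90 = 0.19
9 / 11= 0.82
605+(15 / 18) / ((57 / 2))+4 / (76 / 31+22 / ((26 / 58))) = 358121002 / 591831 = 605.11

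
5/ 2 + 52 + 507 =1123/ 2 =561.50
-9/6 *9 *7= -189/2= -94.50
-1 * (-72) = 72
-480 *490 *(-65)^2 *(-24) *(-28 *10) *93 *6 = -3726211507200000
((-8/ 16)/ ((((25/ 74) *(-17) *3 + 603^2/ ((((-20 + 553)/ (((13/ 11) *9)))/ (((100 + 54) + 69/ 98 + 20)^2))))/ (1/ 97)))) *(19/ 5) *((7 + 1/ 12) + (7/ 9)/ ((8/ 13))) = -24079357687/ 32615776087467624180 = -0.00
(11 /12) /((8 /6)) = 11 /16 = 0.69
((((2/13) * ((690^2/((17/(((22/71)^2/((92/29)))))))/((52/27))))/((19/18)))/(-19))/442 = -8825310450/1155451708333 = -0.01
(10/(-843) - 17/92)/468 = -15251/36296208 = -0.00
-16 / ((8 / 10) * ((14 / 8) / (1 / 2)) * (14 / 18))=-360 / 49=-7.35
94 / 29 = 3.24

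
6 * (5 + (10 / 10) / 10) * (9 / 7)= 1377 / 35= 39.34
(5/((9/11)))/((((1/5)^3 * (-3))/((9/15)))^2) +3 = 3822.44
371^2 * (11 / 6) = 1514051 / 6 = 252341.83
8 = 8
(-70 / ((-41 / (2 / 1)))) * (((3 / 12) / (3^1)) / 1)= 35 / 123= 0.28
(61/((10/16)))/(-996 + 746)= -244/625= -0.39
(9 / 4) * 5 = 45 / 4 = 11.25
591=591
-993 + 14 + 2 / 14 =-6852 / 7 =-978.86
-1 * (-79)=79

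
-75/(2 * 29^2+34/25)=-0.04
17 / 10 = 1.70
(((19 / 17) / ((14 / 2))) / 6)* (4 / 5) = 38 / 1785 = 0.02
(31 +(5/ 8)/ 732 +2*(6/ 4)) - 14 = 117125/ 5856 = 20.00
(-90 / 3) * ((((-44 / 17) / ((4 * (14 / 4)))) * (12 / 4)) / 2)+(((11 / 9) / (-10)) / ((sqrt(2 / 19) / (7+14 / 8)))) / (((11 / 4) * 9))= 990 / 119-7 * sqrt(38) / 324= 8.19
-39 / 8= -4.88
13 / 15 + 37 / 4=607 / 60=10.12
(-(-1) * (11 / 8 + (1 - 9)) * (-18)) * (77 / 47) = 36729 / 188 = 195.37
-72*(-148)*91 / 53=18296.15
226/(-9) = -226/9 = -25.11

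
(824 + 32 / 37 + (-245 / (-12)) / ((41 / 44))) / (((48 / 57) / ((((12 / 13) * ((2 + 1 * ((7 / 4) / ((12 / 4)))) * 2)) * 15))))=11349072875 / 157768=71935.20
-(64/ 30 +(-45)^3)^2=-1868259786649/ 225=-8303376829.55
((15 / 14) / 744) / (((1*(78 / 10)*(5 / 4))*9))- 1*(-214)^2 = -13952575723 / 304668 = -45796.00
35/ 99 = 0.35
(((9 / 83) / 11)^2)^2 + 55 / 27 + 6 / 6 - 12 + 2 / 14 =-1158293740787558 / 131324245496829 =-8.82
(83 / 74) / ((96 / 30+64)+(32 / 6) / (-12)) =3735 / 222296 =0.02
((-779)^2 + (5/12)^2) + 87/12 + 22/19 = 1660340455/2736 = 606849.58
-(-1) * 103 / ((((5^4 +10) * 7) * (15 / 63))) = 309 / 3175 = 0.10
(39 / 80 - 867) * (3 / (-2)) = 207963 / 160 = 1299.77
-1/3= -0.33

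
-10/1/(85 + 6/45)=-150/1277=-0.12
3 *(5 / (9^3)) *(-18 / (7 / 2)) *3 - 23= -1469 / 63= -23.32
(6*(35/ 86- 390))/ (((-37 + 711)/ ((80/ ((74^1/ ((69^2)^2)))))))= -45567713346300/ 536167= -84987911.13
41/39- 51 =-1948/39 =-49.95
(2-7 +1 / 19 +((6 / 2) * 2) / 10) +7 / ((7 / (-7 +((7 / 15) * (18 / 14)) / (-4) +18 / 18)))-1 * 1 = -4369 / 380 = -11.50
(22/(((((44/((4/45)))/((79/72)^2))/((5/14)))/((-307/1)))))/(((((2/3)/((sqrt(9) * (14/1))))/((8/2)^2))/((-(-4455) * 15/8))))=-1580689275/32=-49396539.84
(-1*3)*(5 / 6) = -5 / 2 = -2.50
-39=-39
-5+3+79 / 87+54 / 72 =-119 / 348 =-0.34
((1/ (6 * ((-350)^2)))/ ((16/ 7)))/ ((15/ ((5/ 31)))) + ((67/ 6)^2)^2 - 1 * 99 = 21724756445009/ 1406160000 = 15449.70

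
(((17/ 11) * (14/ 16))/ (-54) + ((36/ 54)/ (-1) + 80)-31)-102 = -255143/ 4752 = -53.69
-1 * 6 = -6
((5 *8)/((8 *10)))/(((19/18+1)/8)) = 72/37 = 1.95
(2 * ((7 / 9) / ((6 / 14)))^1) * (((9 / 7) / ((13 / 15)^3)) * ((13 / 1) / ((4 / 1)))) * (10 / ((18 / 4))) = 8750 / 169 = 51.78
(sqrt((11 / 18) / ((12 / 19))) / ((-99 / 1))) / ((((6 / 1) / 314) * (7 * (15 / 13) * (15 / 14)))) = -2041 * sqrt(1254) / 1202850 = -0.06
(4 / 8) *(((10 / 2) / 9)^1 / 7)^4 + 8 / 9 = 28005889 / 31505922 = 0.89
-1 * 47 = -47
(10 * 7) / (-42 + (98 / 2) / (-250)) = -2500 / 1507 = -1.66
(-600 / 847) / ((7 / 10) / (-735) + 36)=-90000 / 4573679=-0.02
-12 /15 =-4 /5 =-0.80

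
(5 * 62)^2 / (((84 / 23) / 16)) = 8841200 / 21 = 421009.52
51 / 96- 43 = -1359 / 32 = -42.47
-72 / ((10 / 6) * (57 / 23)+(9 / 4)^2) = -26496 / 3383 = -7.83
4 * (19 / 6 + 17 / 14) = 368 / 21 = 17.52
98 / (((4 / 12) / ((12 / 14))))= 252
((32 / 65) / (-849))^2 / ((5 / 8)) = 8192 / 15226921125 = 0.00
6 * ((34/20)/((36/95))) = 323/12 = 26.92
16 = 16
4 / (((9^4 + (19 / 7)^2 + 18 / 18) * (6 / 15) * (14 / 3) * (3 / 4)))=140 / 321899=0.00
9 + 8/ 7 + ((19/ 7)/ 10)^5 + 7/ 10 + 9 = 33352366099/ 1680700000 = 19.84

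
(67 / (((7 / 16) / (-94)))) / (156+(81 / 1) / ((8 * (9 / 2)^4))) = -4081104 / 44233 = -92.26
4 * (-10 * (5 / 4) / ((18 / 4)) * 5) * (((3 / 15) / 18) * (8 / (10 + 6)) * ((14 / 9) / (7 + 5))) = -175 / 4374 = -0.04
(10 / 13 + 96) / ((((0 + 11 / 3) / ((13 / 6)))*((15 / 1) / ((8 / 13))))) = 5032 / 2145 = 2.35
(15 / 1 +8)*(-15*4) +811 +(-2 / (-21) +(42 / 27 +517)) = -3172 / 63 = -50.35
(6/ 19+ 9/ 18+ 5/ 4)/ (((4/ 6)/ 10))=30.99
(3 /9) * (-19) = -6.33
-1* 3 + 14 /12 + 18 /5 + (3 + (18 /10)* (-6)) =-181 /30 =-6.03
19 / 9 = 2.11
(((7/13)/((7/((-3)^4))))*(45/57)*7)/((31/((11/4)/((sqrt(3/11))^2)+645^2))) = 744921765/1612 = 462110.28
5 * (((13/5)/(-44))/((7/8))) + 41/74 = 1233/5698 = 0.22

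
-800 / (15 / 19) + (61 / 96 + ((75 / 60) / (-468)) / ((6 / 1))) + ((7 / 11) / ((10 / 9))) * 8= -155693519 / 154440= -1008.12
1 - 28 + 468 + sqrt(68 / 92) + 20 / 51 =sqrt(391) / 23 + 22511 / 51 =442.25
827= 827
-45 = -45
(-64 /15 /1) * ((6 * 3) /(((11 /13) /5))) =-4992 /11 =-453.82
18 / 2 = 9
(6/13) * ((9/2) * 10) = 270/13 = 20.77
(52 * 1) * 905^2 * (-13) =-553660900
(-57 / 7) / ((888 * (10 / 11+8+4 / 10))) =-1045 / 1060864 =-0.00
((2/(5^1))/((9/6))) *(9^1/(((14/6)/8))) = 288/35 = 8.23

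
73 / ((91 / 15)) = 1095 / 91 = 12.03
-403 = -403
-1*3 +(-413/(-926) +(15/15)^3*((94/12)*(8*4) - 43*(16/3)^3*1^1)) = -156891215/25002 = -6275.15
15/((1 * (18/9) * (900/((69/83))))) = 23/3320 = 0.01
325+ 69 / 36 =326.92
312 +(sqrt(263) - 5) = sqrt(263) +307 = 323.22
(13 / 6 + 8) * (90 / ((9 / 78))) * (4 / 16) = 3965 / 2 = 1982.50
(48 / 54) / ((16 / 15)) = 5 / 6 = 0.83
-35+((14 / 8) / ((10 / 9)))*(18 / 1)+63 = 1127 / 20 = 56.35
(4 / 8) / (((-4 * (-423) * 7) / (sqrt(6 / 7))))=sqrt(42) / 165816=0.00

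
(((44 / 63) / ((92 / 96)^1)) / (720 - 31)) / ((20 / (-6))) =-176 / 554645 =-0.00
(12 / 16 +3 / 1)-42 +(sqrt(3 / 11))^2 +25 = -571 / 44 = -12.98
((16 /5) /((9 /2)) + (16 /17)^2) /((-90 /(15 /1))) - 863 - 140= -39142429 /39015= -1003.27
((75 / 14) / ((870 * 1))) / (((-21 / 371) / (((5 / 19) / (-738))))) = 1325 / 34157592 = 0.00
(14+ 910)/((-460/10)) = -462/23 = -20.09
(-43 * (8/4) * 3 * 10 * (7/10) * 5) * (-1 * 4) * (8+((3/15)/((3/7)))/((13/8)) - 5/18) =11282684/39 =289299.59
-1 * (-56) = 56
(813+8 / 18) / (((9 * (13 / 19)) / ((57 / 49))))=2642881 / 17199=153.66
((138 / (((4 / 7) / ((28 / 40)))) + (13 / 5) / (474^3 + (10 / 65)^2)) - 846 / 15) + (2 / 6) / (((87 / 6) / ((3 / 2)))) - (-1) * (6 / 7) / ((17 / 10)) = 8787790895669948 / 77638422403325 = 113.19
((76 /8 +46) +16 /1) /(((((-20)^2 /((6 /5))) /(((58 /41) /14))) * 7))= 12441 /4018000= 0.00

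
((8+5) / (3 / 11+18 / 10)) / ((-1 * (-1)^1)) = 715 / 114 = 6.27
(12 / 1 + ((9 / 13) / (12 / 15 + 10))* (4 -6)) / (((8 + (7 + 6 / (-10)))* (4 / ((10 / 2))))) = 11575 / 11232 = 1.03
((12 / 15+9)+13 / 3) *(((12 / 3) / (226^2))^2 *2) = 424 / 2445710415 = 0.00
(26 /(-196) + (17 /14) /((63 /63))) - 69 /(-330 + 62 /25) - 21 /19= 61993 /331436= 0.19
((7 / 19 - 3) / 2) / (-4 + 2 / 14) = 175 / 513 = 0.34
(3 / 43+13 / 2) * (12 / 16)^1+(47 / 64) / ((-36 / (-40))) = 71125 / 12384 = 5.74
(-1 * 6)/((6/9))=-9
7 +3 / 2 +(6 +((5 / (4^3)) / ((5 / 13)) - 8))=6.70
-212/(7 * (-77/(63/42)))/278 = 159/74921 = 0.00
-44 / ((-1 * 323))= 44 / 323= 0.14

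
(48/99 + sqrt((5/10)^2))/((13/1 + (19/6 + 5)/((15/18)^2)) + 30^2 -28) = 1625/1479654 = 0.00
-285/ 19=-15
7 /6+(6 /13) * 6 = 307 /78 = 3.94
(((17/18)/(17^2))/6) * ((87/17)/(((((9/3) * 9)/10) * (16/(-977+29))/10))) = -57275/93636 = -0.61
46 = 46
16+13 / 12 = 205 / 12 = 17.08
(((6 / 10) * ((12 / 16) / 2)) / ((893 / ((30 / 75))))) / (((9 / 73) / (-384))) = -7008 / 22325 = -0.31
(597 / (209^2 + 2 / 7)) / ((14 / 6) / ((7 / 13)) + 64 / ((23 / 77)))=96117 / 1537304609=0.00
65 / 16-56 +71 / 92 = -18829 / 368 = -51.17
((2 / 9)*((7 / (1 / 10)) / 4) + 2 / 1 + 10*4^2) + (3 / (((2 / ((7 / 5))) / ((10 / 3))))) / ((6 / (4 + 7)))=178.72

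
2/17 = 0.12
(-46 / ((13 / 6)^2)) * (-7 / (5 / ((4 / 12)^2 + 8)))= 94024 / 845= 111.27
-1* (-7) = 7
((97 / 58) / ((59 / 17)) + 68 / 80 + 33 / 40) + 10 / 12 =613951 / 205320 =2.99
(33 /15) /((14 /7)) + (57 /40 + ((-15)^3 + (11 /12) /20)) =-809383 /240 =-3372.43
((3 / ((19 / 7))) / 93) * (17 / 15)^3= 0.02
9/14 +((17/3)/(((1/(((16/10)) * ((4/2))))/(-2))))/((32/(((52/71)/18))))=80077/134190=0.60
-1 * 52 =-52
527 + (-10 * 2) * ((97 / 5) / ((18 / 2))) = 4355 / 9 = 483.89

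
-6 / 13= -0.46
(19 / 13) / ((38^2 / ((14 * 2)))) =7 / 247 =0.03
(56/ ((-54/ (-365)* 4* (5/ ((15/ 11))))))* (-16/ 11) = -40880/ 1089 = -37.54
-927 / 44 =-21.07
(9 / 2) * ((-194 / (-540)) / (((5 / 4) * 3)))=97 / 225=0.43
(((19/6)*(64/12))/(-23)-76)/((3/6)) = -153.47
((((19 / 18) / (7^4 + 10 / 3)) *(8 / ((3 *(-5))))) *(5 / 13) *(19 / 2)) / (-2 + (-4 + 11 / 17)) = 12274 / 76796811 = 0.00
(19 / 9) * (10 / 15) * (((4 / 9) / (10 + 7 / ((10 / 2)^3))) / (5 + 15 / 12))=3040 / 305451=0.01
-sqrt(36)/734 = -3/367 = -0.01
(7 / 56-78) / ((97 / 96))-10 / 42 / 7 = -77.11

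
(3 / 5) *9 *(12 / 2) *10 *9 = 2916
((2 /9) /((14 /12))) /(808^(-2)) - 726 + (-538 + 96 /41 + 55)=106030763 /861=123148.39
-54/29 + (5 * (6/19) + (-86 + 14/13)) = -610332/7163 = -85.21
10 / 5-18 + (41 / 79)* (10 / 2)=-1059 / 79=-13.41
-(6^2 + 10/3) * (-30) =1180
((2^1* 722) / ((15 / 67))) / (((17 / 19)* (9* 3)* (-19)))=-96748 / 6885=-14.05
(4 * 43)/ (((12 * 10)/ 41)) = 1763/ 30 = 58.77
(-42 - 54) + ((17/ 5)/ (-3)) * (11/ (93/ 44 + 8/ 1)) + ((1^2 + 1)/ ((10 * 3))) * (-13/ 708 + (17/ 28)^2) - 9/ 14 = -90638151679/ 926276400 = -97.85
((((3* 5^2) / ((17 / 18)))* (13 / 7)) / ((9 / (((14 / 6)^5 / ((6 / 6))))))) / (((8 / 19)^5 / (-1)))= -1932161952175 / 22560768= -85642.56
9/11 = 0.82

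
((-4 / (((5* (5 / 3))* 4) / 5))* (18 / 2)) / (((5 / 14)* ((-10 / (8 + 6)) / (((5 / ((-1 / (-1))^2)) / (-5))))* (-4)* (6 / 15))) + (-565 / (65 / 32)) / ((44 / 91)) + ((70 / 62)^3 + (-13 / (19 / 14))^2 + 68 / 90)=-49837753893293 / 106470054900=-468.09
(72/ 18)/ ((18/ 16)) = 32/ 9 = 3.56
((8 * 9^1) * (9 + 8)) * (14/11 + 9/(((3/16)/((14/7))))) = 1309680/11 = 119061.82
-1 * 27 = -27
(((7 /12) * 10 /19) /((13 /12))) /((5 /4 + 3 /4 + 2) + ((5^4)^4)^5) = 70 /20431361130059783569323794694128082483075559139251708985363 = 0.00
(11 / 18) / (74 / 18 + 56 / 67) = 737 / 5966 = 0.12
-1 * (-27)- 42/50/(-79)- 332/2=-138.99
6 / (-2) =-3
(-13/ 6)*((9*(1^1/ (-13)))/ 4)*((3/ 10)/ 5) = 9/ 400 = 0.02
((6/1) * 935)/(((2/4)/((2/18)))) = 3740/3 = 1246.67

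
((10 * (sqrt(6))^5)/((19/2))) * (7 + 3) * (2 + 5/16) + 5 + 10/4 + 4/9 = 143/18 + 16650 * sqrt(6)/19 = 2154.47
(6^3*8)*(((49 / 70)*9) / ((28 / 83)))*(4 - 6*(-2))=2581632 / 5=516326.40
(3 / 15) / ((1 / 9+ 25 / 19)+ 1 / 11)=1881 / 14275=0.13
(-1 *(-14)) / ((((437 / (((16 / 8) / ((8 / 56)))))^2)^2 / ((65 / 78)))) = 1344560 / 109407476883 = 0.00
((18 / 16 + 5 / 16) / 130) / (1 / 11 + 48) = 11 / 47840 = 0.00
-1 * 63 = -63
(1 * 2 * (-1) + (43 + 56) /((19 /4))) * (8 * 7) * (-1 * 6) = -120288 /19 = -6330.95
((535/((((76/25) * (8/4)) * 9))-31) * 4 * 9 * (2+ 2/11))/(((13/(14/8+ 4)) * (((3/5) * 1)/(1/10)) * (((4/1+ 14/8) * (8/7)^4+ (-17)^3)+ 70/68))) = 27255919103/1087297316963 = 0.03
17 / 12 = 1.42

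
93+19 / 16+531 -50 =9203 / 16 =575.19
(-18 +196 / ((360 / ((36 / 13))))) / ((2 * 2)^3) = -67 / 260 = -0.26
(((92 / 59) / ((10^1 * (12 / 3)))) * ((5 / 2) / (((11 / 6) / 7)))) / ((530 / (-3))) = -1449 / 687940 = -0.00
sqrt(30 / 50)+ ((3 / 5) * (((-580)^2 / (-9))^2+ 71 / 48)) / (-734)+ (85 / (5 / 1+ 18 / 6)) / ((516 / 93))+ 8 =-19464204154999 / 17043480+ sqrt(15) / 5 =-1142031.50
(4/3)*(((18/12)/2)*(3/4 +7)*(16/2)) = 62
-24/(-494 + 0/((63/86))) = 12/247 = 0.05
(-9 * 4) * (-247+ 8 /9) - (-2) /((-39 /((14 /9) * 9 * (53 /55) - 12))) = 19004536 /2145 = 8859.92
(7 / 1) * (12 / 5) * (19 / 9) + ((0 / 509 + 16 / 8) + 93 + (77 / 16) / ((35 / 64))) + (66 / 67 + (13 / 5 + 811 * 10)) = 8294116 / 1005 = 8252.85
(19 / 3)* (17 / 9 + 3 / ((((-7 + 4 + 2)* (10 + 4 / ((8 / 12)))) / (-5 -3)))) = 1159 / 54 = 21.46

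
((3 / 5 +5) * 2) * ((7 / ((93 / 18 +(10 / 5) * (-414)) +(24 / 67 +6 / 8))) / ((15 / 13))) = -27872 / 337075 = -0.08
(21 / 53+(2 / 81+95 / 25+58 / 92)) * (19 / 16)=91013363 / 15798240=5.76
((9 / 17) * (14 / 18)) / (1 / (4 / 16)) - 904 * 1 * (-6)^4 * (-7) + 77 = 557679227 / 68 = 8201165.10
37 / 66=0.56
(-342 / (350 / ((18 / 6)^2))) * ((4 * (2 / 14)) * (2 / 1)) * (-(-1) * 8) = -98496 / 1225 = -80.40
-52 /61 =-0.85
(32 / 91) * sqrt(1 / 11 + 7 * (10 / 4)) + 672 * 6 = 48 * sqrt(946) / 1001 + 4032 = 4033.47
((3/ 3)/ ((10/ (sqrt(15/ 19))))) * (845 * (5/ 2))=845 * sqrt(285)/ 76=187.70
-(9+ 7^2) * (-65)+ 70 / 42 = 11315 / 3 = 3771.67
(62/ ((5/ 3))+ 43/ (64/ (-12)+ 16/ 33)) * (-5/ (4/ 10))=-22665/ 64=-354.14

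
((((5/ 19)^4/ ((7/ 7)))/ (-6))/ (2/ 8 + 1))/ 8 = -125/ 1563852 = -0.00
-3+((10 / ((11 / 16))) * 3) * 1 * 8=346.09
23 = 23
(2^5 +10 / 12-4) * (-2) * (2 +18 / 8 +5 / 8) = -2249 / 8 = -281.12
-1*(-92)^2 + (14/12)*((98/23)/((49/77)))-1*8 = -584029/69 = -8464.19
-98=-98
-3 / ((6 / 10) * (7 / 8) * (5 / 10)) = -80 / 7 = -11.43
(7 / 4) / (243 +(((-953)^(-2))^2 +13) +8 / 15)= 86608576706505 / 12695992501586012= 0.01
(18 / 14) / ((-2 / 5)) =-45 / 14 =-3.21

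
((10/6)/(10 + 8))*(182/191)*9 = 455/573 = 0.79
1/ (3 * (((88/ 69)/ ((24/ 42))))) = 23/ 154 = 0.15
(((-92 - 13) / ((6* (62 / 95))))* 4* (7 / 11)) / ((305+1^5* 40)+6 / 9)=-69825 / 353617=-0.20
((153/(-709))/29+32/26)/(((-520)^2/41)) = 13406467/72276027200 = 0.00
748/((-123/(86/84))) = -16082/2583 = -6.23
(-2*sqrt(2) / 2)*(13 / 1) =-13*sqrt(2) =-18.38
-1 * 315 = -315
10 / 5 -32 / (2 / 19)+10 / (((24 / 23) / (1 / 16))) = -57869 / 192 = -301.40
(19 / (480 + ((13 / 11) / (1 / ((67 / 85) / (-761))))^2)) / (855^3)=0.00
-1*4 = -4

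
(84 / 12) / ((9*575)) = 7 / 5175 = 0.00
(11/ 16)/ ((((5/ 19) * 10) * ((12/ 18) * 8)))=627/ 12800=0.05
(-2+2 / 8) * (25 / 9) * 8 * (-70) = 24500 / 9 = 2722.22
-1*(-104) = 104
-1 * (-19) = 19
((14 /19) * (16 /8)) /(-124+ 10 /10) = -28 /2337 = -0.01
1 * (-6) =-6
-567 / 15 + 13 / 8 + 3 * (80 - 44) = 2873 / 40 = 71.82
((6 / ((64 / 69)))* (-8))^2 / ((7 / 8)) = 42849 / 14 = 3060.64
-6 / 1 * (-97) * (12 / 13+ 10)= 82644 / 13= 6357.23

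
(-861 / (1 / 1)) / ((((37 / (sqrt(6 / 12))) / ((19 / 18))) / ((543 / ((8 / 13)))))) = -12830909 * sqrt(2) / 1184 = -15325.71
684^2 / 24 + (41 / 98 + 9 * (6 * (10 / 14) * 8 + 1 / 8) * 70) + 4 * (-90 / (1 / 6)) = 7646581 / 196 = 39013.17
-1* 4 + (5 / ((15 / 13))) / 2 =-11 / 6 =-1.83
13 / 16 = 0.81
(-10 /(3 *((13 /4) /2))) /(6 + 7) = -80 /507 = -0.16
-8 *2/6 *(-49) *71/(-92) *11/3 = -76538/207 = -369.75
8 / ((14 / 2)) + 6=50 / 7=7.14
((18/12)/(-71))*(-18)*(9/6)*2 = 1.14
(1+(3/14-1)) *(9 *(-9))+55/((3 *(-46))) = -8576/483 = -17.76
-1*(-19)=19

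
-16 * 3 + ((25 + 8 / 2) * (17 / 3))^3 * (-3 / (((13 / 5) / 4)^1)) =-2396468756 / 117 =-20482638.94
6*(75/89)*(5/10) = 225/89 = 2.53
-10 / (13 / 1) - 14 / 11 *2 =-474 / 143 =-3.31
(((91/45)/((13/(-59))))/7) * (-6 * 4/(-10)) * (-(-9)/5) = -708/125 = -5.66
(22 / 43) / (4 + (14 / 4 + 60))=44 / 5805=0.01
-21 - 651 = -672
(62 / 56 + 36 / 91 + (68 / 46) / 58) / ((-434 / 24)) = -1113111 / 13171249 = -0.08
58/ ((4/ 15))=435/ 2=217.50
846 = 846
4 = 4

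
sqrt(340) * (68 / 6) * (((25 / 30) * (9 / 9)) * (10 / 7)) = 248.78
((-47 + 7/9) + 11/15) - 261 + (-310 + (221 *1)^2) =2170103/45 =48224.51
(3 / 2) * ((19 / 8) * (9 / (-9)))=-57 / 16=-3.56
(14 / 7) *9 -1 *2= 16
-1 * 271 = -271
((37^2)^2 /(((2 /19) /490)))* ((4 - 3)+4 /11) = 130863291825 /11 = 11896662893.18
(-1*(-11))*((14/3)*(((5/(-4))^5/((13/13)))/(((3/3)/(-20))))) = 1203125/384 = 3133.14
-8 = -8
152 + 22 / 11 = 154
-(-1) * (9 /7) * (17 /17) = 9 /7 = 1.29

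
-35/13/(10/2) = -7/13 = -0.54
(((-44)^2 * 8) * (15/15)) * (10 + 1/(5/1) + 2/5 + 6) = 257100.80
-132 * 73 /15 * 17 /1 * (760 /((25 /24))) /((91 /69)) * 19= -261145158912 /2275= -114789080.84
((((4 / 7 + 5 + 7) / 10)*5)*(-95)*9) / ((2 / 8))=-150480 / 7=-21497.14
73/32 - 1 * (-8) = 329/32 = 10.28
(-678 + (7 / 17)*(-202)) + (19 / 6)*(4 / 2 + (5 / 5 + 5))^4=12209.49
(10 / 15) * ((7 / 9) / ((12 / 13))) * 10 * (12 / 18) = 910 / 243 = 3.74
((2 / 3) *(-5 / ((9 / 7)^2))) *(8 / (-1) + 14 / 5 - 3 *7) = 12838 / 243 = 52.83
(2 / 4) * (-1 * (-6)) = 3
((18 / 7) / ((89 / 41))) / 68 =369 / 21182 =0.02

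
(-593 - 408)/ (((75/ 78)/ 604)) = -15719704/ 25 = -628788.16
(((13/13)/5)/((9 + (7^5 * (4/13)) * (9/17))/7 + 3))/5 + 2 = 30585647/15292050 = 2.00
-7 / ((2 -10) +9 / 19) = 133 / 143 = 0.93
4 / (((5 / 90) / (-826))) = -59472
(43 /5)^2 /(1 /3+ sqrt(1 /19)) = 131.43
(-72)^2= 5184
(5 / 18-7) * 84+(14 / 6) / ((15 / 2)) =-25396 / 45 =-564.36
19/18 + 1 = 37/18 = 2.06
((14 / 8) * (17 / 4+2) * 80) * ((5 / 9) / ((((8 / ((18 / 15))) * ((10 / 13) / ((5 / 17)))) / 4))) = 11375 / 102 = 111.52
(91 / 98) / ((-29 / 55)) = -715 / 406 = -1.76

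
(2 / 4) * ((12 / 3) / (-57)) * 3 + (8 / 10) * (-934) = -70994 / 95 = -747.31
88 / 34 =44 / 17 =2.59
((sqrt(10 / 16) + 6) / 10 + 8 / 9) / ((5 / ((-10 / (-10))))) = sqrt(10) / 200 + 67 / 225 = 0.31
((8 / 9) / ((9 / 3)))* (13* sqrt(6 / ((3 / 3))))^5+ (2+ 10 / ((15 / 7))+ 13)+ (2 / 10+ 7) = 9701129.75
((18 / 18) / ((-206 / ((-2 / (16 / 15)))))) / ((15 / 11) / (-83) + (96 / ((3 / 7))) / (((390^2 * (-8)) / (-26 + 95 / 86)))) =-22392352125 / 29144154056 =-0.77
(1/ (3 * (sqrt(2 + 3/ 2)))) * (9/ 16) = 3 * sqrt(14)/ 112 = 0.10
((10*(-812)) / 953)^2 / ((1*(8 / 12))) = 98901600 / 908209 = 108.90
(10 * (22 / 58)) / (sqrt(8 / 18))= 165 / 29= 5.69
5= 5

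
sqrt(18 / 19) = 3 * sqrt(38) / 19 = 0.97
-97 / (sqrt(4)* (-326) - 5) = 97 / 657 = 0.15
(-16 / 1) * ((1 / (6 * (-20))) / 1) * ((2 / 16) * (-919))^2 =844561 / 480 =1759.50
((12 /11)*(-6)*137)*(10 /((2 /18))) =-887760 /11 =-80705.45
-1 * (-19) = 19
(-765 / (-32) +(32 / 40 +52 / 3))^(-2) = 230400 / 407192041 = 0.00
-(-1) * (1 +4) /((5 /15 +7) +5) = 0.41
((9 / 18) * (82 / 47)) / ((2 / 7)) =3.05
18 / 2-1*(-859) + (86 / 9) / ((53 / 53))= 7898 / 9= 877.56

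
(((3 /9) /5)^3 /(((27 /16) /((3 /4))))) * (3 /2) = 2 /10125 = 0.00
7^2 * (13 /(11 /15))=9555 /11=868.64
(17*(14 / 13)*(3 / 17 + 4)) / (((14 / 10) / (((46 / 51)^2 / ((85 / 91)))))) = 2103304 / 44217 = 47.57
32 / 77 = 0.42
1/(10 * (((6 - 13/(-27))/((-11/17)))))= -297/29750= -0.01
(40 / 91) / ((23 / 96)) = 3840 / 2093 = 1.83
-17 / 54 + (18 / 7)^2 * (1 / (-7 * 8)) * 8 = -23327 / 18522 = -1.26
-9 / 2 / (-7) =9 / 14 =0.64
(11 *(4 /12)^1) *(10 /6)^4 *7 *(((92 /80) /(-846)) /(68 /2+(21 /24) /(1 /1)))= -221375 /28678131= -0.01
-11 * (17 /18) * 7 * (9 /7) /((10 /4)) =-187 /5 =-37.40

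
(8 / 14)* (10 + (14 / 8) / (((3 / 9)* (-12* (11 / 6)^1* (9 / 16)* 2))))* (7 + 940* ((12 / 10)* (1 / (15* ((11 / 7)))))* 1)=556852 / 1815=306.81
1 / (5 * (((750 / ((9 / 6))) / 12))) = 3 / 625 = 0.00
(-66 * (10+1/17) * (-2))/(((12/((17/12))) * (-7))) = -627/28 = -22.39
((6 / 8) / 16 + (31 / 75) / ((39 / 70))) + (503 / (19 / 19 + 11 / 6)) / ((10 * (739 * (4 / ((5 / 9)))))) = 372567313 / 470358720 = 0.79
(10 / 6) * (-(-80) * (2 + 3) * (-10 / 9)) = -20000 / 27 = -740.74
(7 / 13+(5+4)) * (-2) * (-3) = 744 / 13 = 57.23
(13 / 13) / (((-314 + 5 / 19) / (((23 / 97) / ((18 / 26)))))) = -5681 / 5203953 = -0.00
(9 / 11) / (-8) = -9 / 88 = -0.10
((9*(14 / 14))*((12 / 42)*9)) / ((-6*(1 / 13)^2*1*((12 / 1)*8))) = -1521 / 224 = -6.79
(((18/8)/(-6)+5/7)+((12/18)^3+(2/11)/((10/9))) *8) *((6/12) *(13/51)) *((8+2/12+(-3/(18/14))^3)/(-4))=30412109/52348032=0.58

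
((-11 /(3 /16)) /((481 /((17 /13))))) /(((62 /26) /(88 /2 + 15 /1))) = -176528 /44733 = -3.95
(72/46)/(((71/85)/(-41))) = -125460/1633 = -76.83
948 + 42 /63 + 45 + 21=3044 /3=1014.67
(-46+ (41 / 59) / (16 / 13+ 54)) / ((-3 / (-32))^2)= -332478976 / 63543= -5232.35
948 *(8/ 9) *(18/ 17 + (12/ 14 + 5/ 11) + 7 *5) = 41221568/ 1309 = 31490.88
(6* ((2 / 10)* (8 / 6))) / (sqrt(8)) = 2* sqrt(2) / 5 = 0.57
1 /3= 0.33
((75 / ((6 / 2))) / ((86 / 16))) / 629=200 / 27047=0.01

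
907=907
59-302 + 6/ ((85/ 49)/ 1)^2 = -1741269/ 7225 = -241.01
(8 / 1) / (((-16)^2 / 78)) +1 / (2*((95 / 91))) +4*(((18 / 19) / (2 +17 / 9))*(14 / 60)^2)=5939 / 2000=2.97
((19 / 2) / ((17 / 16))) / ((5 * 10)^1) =76 / 425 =0.18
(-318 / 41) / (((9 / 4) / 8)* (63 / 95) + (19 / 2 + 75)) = -966720 / 10555327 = -0.09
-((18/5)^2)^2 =-167.96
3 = 3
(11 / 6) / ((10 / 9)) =33 / 20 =1.65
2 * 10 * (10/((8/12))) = 300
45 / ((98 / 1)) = 45 / 98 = 0.46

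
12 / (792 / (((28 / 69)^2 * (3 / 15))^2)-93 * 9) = 0.00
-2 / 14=-1 / 7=-0.14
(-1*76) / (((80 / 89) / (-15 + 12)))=5073 / 20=253.65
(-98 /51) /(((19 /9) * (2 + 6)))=-147 /1292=-0.11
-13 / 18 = -0.72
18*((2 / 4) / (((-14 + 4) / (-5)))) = 9 / 2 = 4.50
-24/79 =-0.30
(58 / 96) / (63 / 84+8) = 0.07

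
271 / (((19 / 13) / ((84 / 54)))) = 49322 / 171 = 288.43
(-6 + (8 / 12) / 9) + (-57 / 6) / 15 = -1771 / 270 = -6.56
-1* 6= -6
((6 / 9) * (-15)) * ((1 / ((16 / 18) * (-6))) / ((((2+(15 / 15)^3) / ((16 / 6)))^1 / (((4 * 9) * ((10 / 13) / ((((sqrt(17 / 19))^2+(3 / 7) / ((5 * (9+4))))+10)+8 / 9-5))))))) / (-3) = -1197000 / 528313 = -2.27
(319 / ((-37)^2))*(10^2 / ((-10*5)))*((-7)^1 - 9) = 10208 / 1369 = 7.46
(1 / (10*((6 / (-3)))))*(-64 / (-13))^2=-1024 / 845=-1.21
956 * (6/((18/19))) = 18164/3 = 6054.67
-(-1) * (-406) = -406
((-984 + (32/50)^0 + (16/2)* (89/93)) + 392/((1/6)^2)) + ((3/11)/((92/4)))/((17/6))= 5254572083/399993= 13136.66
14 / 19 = 0.74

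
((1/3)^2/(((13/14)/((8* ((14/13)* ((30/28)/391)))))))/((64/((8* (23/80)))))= 7/68952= 0.00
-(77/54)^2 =-5929/2916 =-2.03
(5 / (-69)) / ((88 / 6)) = -5 / 1012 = -0.00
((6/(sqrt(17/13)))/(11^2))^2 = 468/248897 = 0.00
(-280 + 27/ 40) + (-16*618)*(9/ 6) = -604453/ 40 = -15111.32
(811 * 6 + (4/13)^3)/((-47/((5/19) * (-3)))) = 160359990/1961921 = 81.74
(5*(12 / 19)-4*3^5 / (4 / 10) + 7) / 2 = -1209.92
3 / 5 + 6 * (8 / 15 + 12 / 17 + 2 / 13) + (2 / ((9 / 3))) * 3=10.96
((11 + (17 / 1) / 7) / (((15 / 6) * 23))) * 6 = 1128 / 805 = 1.40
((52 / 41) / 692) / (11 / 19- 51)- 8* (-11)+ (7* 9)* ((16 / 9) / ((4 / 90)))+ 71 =18204056579 / 6795094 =2679.00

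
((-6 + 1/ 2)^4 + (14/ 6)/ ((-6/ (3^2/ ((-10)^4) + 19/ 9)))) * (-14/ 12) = -10367494781/ 9720000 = -1066.61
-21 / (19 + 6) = -21 / 25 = -0.84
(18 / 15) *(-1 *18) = -108 / 5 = -21.60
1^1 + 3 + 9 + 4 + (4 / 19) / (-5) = 1611 / 95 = 16.96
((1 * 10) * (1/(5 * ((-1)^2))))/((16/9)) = 9/8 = 1.12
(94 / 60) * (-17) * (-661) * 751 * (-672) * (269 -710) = 19590466957488 / 5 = 3918093391497.60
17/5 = 3.40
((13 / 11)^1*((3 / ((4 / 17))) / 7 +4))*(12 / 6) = 2119 / 154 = 13.76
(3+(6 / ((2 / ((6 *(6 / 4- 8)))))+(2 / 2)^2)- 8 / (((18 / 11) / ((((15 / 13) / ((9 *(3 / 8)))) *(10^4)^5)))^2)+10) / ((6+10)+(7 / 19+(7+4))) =-127593591932355416418045800000000000000.00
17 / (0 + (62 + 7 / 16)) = 0.27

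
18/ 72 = 1/ 4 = 0.25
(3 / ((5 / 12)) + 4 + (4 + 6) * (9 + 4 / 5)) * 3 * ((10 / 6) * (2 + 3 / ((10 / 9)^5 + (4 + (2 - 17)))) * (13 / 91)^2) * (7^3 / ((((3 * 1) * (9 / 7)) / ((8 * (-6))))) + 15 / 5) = -920192238134 / 11540319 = -79737.16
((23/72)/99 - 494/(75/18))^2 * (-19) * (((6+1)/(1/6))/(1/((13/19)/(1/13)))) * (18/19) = -528023055120411487/5586570000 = -94516502.10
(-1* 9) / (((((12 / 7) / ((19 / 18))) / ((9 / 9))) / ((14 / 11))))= -7.05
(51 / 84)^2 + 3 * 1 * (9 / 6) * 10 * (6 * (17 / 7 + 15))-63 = 3640177 / 784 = 4643.08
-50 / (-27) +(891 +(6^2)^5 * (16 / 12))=2176806443 / 27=80622460.85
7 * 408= 2856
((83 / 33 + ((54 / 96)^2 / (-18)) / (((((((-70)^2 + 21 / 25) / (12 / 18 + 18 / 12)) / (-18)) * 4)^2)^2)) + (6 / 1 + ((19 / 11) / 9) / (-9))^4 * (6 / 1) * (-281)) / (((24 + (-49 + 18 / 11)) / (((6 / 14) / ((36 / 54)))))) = 13366529251228508564717976790879441191212435 / 225510923431863650251276587410717933568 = 59272.20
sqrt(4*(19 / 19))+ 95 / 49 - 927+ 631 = -14311 / 49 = -292.06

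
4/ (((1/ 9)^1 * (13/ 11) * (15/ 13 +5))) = 99/ 20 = 4.95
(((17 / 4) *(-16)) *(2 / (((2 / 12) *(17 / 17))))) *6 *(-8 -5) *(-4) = -254592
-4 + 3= -1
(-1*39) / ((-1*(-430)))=-39 / 430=-0.09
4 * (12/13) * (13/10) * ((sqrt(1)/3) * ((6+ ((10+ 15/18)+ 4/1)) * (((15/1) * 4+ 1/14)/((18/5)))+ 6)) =534697/945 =565.82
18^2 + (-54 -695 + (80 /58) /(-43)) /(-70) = 29216003 /87290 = 334.70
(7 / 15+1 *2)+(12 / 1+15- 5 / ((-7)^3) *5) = 151981 / 5145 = 29.54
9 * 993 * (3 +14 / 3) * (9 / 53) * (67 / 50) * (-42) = -867630771 / 1325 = -654815.68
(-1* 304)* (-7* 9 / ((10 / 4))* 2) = 76608 / 5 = 15321.60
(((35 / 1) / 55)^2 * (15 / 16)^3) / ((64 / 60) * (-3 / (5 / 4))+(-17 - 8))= -4134375 / 341479424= -0.01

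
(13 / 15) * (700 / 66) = 910 / 99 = 9.19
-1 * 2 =-2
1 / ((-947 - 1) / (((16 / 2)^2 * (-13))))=208 / 237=0.88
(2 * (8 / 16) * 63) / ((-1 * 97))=-63 / 97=-0.65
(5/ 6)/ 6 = 5/ 36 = 0.14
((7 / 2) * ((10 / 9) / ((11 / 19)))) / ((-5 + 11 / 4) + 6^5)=532 / 615681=0.00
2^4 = 16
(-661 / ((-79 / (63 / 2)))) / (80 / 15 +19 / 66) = 196317 / 4187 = 46.89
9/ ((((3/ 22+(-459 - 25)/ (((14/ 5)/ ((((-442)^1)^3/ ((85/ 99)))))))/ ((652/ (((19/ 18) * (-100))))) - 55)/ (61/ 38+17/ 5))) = -644544054/ 40270506944859575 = -0.00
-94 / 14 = -47 / 7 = -6.71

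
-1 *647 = -647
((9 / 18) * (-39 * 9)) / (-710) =351 / 1420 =0.25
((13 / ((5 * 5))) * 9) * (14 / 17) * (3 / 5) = 4914 / 2125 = 2.31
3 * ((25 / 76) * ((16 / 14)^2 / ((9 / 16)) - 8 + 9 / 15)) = -55985 / 11172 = -5.01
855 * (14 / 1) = 11970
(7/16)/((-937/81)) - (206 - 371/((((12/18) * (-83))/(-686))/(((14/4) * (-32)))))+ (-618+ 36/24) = -642036577357/1244336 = -515967.21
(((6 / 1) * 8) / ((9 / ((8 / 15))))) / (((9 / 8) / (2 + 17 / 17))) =1024 / 135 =7.59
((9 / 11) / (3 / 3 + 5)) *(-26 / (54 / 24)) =-1.58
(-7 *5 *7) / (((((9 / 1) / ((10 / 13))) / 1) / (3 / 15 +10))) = -8330 / 39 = -213.59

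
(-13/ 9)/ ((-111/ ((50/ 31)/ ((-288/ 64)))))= -1300/ 278721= -0.00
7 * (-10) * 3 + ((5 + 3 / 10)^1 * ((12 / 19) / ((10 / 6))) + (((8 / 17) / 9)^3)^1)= -353845238092 / 1701249075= -207.99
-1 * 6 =-6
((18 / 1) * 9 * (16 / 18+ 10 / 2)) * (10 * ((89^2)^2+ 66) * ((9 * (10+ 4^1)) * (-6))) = -452512576237680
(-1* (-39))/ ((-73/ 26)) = -1014/ 73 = -13.89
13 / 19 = 0.68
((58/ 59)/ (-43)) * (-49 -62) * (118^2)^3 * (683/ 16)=12574528964180184/ 43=292430906143725.21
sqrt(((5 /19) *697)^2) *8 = 27880 /19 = 1467.37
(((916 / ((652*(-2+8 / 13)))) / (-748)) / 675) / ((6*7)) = 0.00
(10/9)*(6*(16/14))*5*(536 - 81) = 52000/3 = 17333.33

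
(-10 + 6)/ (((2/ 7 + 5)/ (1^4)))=-28/ 37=-0.76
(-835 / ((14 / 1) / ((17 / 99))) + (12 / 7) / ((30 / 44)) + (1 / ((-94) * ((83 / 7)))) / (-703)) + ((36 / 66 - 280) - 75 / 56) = -21933215298007 / 76019411160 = -288.52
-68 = -68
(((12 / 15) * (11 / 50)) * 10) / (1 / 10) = 88 / 5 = 17.60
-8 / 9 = -0.89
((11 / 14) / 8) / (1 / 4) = 11 / 28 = 0.39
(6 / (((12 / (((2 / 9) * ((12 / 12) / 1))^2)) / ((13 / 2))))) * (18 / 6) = 13 / 27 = 0.48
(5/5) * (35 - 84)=-49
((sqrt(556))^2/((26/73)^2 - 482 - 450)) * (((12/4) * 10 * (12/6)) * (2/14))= -5.11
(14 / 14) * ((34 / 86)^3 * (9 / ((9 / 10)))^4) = 49130000 / 79507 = 617.93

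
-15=-15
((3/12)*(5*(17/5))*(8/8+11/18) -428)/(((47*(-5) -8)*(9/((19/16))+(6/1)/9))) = 0.21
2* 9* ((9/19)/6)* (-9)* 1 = -243/19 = -12.79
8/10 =4/5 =0.80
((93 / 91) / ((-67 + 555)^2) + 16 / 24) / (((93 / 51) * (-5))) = -736822279 / 10077063360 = -0.07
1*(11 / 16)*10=55 / 8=6.88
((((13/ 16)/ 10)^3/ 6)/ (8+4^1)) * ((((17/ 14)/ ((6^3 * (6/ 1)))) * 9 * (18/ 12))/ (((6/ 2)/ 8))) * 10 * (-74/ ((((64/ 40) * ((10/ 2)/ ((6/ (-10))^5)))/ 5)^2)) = -1007414577/ 2293760000000000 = -0.00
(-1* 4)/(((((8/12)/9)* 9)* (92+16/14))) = -21/326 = -0.06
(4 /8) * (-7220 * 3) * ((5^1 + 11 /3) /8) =-23465 /2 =-11732.50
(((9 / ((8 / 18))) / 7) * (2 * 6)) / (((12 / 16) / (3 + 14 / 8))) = 1539 / 7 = 219.86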